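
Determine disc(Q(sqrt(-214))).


For K = Q(sqrt(d)) with d squarefree: disc(K) = d if d = 1 mod 4, and disc(K) = 4d if d = 2 or 3 mod 4.
Here d = -214, and d mod 4 = 2.
d = 2 mod 4, not 1 (O_K = Z[sqrt(d)]), so disc(K) = 4d = 4 * (-214) = -856

-856


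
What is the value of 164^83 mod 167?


p = 167 is prime and the exponent is (p-1)/2 = 83, so by Euler's criterion 164^83 = (164/167) = +1 or -1 mod 167.
Compute by square-and-multiply:
  83 = 64 + 16 + 2 + 1 (binary 1010011)
  Repeated squaring mod 167: 164^1 = 164, 164^2 = 9, 164^4 = 81, 164^8 = 48, 164^16 = 133, 164^32 = 154, 164^64 = 2
  164^83 = 164^64 * 164^16 * 164^2 * 164^1 = 2 * 133 * 9 * 164 mod 167
    2 * 133 = 266 = 99 mod 167
    99 * 9 = 891 = 56 mod 167
    56 * 164 = 9184 = 166 mod 167
  164^83 = 166 mod 167
Result 166 = p - 1 = -1 mod 167: 164 is a quadratic non-residue mod 167. As a residue in [0, p-1] the value is 166.
164^83 mod 167 = 166

166


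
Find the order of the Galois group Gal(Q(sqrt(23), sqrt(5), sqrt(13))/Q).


The 3 square roots of distinct primes are multiplicatively independent over Q,
so [K:Q] = 2^3 and Gal(K/Q) is isomorphic to (Z/2Z)^3.
|Gal| = 2^3 = 8

8


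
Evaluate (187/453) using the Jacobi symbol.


Compute (187/453) via quadratic reciprocity:
  reciprocity: (187/453) -> +(453/187)
  reduce: (79/187)
  reciprocity: (79/187) -> -(187/79)
  reduce: (29/79)
  reciprocity: (29/79) -> +(79/29)
  reduce: (21/29)
  reciprocity: (21/29) -> +(29/21)
  reduce: (8/21)
  pull out 2: (2/21) = -1  (since 21 mod 8 = 5)
  pull out 2: (2/21) = -1  (since 21 mod 8 = 5)
  pull out 2: (2/21) = -1  (since 21 mod 8 = 5)
  (1/21) = 1
Product of signs = 1

1


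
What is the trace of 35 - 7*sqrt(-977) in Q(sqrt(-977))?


Tr(a + b*sqrt(d)) = (a + b*sqrt(d)) + (a - b*sqrt(d)) = 2a
= 2 * (35)
= 70

70


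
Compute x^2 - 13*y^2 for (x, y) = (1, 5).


x^2 - d*y^2
= 1^2 - 13*5^2
= 1 - 325
= -324

-324


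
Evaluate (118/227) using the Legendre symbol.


p = 227 is prime, so compute (118/227) with the reciprocity algorithm (Jacobi-symbol steps: pull out 2s via (2/n), flip via reciprocity, reduce):
  pull out 2: (2/227) = -1  (since 227 mod 8 = 3)
  reciprocity: (59/227) -> -(227/59)
  reduce: (50/59)
  pull out 2: (2/59) = -1  (since 59 mod 8 = 3)
  reciprocity: (25/59) -> +(59/25)
  reduce: (9/25)
  reciprocity: (9/25) -> +(25/9)
  reduce: (7/9)
  reciprocity: (7/9) -> +(9/7)
  reduce: (2/7)
  pull out 2: (2/7) = +1  (since 7 mod 8 = 7)
  (1/7) = 1
Product of signs = -1
(118/227) = -1

-1


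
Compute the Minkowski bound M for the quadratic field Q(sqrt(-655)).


d = -655, d mod 4 = 1, so disc(K) = d = -655; |disc(K)| = 655
Imaginary quadratic field, so n = 2, s = r2 = 1, r1 = 0
M = (n!/n^n) * (4/pi)^s * sqrt(|disc(K)|) = (2!/2^2) * (4/pi)^1 * sqrt(655)
= 0.5 * 1.273240 * 25.592968
= 16.2930

16.2930


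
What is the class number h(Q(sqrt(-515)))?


K = Q(sqrt(-515)). d mod 4 = 1, so D = disc(K) = d = -515
h(K) equals the number of primitive reduced positive-definite forms (a, b, c) = a*x^2 + b*x*y + c*y^2 with b^2 - 4ac = D,
where reduced means |b| <= a <= c, with b >= 0 whenever |b| = a or a = c, and primitive means gcd(a, b, c) = 1.
Reduced forces 3a^2 <= |D| = 515, so 1 <= a <= 13; b must have the parity of D, and c = (b^2 - D)/(4a) must be an integer >= a.
Enumerate a = 1..13, b in [-a, a]:
  a=1: (1, 1, 129)  [1]
  a=2: none
  a=3: (3, -1, 43), (3, 1, 43)  [2]
  a=4: none
  a=5: (5, 5, 27)  [1]
  a=6..8: none
  a=9: (9, -5, 15), (9, 5, 15)  [2]
  a=10..13: none
Total reduced forms: 1 + 2 + 1 + 2 = 6
h = 6

6


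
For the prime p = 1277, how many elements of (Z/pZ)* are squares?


For prime p, the number of non-zero quadratic residues is (p-1)/2.
= (1277-1)/2
= 638

638


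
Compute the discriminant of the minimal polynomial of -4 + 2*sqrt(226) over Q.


The element -4 + 2*sqrt(226) has minimal polynomial:
x^2 + 8*x - 888
Discriminant = (8)^2 - 4*(-888)
= 64 + 3552
= 3616

3616


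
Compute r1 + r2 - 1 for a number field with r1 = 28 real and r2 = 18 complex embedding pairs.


By Dirichlet's unit theorem:
rank = r1 + r2 - 1
= 28 + 18 - 1
= 45

45


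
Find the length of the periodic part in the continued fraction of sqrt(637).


Run the CF algorithm for sqrt(637).
a_0 = floor(sqrt(637)) = 25; set m_0=0, q_0=1.
Recurrence: m' = q*a - m,  q' = (d - m'^2)/q,  a' = floor((a_0 + m')/q').
  step 1: m=25, q=12, a=4
  step 2: m=23, q=9, a=5
  step 3: m=22, q=17, a=2
  step 4: m=12, q=29, a=1
  step 5: m=17, q=12, a=3
  step 6: m=19, q=23, a=1
  step 7: m=4, q=27, a=1
  step 8: m=23, q=4, a=12
  step 9: m=25, q=3, a=16
  step 10: m=23, q=36, a=1
  step 11: m=13, q=13, a=2
  step 12: m=13, q=36, a=1
  step 13: m=23, q=3, a=16
  step 14: m=25, q=4, a=12
  step 15: m=23, q=27, a=1
  step 16: m=4, q=23, a=1
  step 17: m=19, q=12, a=3
  step 18: m=17, q=29, a=1
  step 19: m=12, q=17, a=2
  step 20: m=22, q=9, a=5
  step 21: m=23, q=12, a=4
  step 22: m=25, q=1, a=50
a_22 = 2*a_0 = 50, so the period closes here.
sqrt(637) = [25; 4, 5, 2, 1, 3, 1, 1, 12, 16, 1, 2, 1, 16, 12, 1, 1, 3, 1, 2, 5, 4, 50]
Period length = 22

22


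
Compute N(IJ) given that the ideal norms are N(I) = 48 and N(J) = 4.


N(IJ) = N(I) * N(J)
= 48 * 4
= 192

192


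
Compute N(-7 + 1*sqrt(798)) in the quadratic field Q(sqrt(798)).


N(a + b*sqrt(d)) = a^2 - d*b^2
= (-7)^2 - (798)*(1)^2
= 49 - 798
= -749

-749


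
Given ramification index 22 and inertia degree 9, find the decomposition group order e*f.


|D_P| = e * f
= 22 * 9
= 198

198


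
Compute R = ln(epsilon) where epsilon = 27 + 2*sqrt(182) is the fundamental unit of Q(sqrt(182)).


epsilon = 27 + 2*sqrt(182)
= 53.9815
R = ln(53.9815)
= 3.9886

3.9886


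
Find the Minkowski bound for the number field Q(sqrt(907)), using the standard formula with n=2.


d = 907, d mod 4 = 3, so disc(K) = 4d = 3628; |disc(K)| = 3628
Real quadratic field, so n = 2, s = r2 = 0, r1 = 2
M = (n!/n^n) * (4/pi)^s * sqrt(|disc(K)|) = (2!/2^2) * (4/pi)^0 * sqrt(3628)
= 0.5 * 1.000000 * 60.232881
= 30.1164

30.1164


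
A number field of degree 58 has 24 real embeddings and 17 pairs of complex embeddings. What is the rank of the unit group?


By Dirichlet's unit theorem:
rank = r1 + r2 - 1
= 24 + 17 - 1
= 40

40


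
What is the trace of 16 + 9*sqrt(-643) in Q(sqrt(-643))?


Tr(a + b*sqrt(d)) = (a + b*sqrt(d)) + (a - b*sqrt(d)) = 2a
= 2 * (16)
= 32

32


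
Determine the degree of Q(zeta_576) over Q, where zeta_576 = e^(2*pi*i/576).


The degree equals Euler's totient phi(576).
576 = 2^6 * 3^2
phi(576) = 192

192


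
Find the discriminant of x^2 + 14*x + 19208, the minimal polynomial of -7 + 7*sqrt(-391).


The element -7 + 7*sqrt(-391) has minimal polynomial:
x^2 + 14*x + 19208
Discriminant = (14)^2 - 4*(19208)
= 196 - 76832
= -76636

-76636


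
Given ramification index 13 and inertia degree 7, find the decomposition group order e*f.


|D_P| = e * f
= 13 * 7
= 91

91


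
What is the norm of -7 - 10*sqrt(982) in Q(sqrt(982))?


N(a + b*sqrt(d)) = a^2 - d*b^2
= (-7)^2 - (982)*(-10)^2
= 49 - 98200
= -98151

-98151


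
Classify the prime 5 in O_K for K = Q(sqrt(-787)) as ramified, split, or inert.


K = Q(sqrt(-787)). Since d mod 4 = 1, disc(K) = -787.
Check p | disc: -787 mod 5 = 3.
p does not divide disc. Compute Legendre symbol (d/p):
3^((5-1)/2) mod 5 = -1
(d/p) = -1, so p is inert: (p) stays prime with e=1, f=2, g=1.
Therefore p is inert.

inert


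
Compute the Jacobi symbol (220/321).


Compute (220/321) via quadratic reciprocity:
  pull out 2: (2/321) = +1  (since 321 mod 8 = 1)
  pull out 2: (2/321) = +1  (since 321 mod 8 = 1)
  reciprocity: (55/321) -> +(321/55)
  reduce: (46/55)
  pull out 2: (2/55) = +1  (since 55 mod 8 = 7)
  reciprocity: (23/55) -> -(55/23)
  reduce: (9/23)
  reciprocity: (9/23) -> +(23/9)
  reduce: (5/9)
  reciprocity: (5/9) -> +(9/5)
  reduce: (4/5)
  pull out 2: (2/5) = -1  (since 5 mod 8 = 5)
  pull out 2: (2/5) = -1  (since 5 mod 8 = 5)
  (1/5) = 1
Product of signs = -1

-1


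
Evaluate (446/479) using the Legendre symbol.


p = 479 is prime, so compute (446/479) with the reciprocity algorithm (Jacobi-symbol steps: pull out 2s via (2/n), flip via reciprocity, reduce):
  pull out 2: (2/479) = +1  (since 479 mod 8 = 7)
  reciprocity: (223/479) -> -(479/223)
  reduce: (33/223)
  reciprocity: (33/223) -> +(223/33)
  reduce: (25/33)
  reciprocity: (25/33) -> +(33/25)
  reduce: (8/25)
  pull out 2: (2/25) = +1  (since 25 mod 8 = 1)
  pull out 2: (2/25) = +1  (since 25 mod 8 = 1)
  pull out 2: (2/25) = +1  (since 25 mod 8 = 1)
  (1/25) = 1
Product of signs = -1
(446/479) = -1

-1


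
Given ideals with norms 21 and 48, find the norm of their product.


N(IJ) = N(I) * N(J)
= 21 * 48
= 1008

1008


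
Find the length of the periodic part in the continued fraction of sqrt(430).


Run the CF algorithm for sqrt(430).
a_0 = floor(sqrt(430)) = 20; set m_0=0, q_0=1.
Recurrence: m' = q*a - m,  q' = (d - m'^2)/q,  a' = floor((a_0 + m')/q').
  step 1: m=20, q=30, a=1
  step 2: m=10, q=11, a=2
  step 3: m=12, q=26, a=1
  step 4: m=14, q=9, a=3
  step 5: m=13, q=29, a=1
  step 6: m=16, q=6, a=6
  step 7: m=20, q=5, a=8
  step 8: m=20, q=6, a=6
  step 9: m=16, q=29, a=1
  step 10: m=13, q=9, a=3
  step 11: m=14, q=26, a=1
  step 12: m=12, q=11, a=2
  step 13: m=10, q=30, a=1
  step 14: m=20, q=1, a=40
a_14 = 2*a_0 = 40, so the period closes here.
sqrt(430) = [20; 1, 2, 1, 3, 1, 6, 8, 6, 1, 3, 1, 2, 1, 40]
Period length = 14

14


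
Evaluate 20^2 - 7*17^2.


x^2 - d*y^2
= 20^2 - 7*17^2
= 400 - 2023
= -1623

-1623


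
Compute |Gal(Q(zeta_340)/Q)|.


|Gal(Q(zeta_340)/Q)| = phi(340)
= 128

128


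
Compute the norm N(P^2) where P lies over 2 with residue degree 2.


N(P^a) = p^(a*f)
= 2^(2*2)
= 2^4
= 16

16


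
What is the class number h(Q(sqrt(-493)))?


K = Q(sqrt(-493)). d mod 4 = 3, so D = disc(K) = 4d = -1972
h(K) equals the number of primitive reduced positive-definite forms (a, b, c) = a*x^2 + b*x*y + c*y^2 with b^2 - 4ac = D,
where reduced means |b| <= a <= c, with b >= 0 whenever |b| = a or a = c, and primitive means gcd(a, b, c) = 1.
Reduced forces 3a^2 <= |D| = 1972, so 1 <= a <= 25; b must have the parity of D, and c = (b^2 - D)/(4a) must be an integer >= a.
Enumerate a = 1..25, b in [-a, a]:
  a=1: (1, 0, 493)  [1]
  a=2: (2, 2, 247)  [1]
  a=3..6: none
  a=7: (7, -4, 71), (7, 4, 71)  [2]
  a=8..12: none
  a=13: (13, -2, 38), (13, 2, 38)  [2]
  a=14: (14, -10, 37), (14, 10, 37)  [2]
  a=15..16: none
  a=17: (17, 0, 29)  [1]
  a=18: none
  a=19: (19, -2, 26), (19, 2, 26)  [2]
  a=20..22: none
  a=23: (23, 12, 23)  [1]
  a=24..25: none
Total reduced forms: 1 + 1 + 2 + 2 + 2 + 1 + 2 + 1 = 12
h = 12

12


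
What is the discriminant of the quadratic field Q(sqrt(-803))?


For K = Q(sqrt(d)) with d squarefree: disc(K) = d if d = 1 mod 4, and disc(K) = 4d if d = 2 or 3 mod 4.
Here d = -803, and d mod 4 = 1.
d = 1 mod 4 (O_K = Z[(1+sqrt(d))/2]), so disc(K) = d = -803

-803


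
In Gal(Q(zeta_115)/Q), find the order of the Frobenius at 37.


The Frobenius at p in Gal(Q(zeta_n)/Q) = (Z/nZ)* is the class of p, so its order is ord_115(37), the smallest k >= 1 with 37^k = 1 mod 115.
n = 115 = 5 * 23, phi(115) = 88; the order divides phi(n).
Divisors of 88: 1, 2, 4, 8, 11, 22, 44, 88
Repeated squaring mod 115: 37^1 = 37, 37^2 = 104, 37^4 = 6, 37^8 = 36, 37^16 = 31, 37^32 = 41, 37^64 = 71
Test divisors in increasing order:
  k=1: 37^1 = 37 mod 115
  k=2: 37^2 = 104 mod 115
  k=4: 37^4 = 6 mod 115
  k=8: 37^8 = 36 mod 115
  k=11: 37^11 = 36 * 104 * 37 = 68 mod 115
  k=22: 37^22 = 31 * 6 * 104 = 24 mod 115
  k=44: 37^44 = 41 * 36 * 6 = 1 mod 115  <- first divisor giving 1
Order = 44

44


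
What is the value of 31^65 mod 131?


p = 131 is prime and the exponent is (p-1)/2 = 65, so by Euler's criterion 31^65 = (31/131) = +1 or -1 mod 131.
Compute by square-and-multiply:
  65 = 64 + 1 (binary 1000001)
  Repeated squaring mod 131: 31^1 = 31, 31^2 = 44, 31^4 = 102, 31^8 = 55, 31^16 = 12, 31^32 = 13, 31^64 = 38
  31^65 = 31^64 * 31^1 = 38 * 31 mod 131
    38 * 31 = 1178 = 130 mod 131
  31^65 = 130 mod 131
Result 130 = p - 1 = -1 mod 131: 31 is a quadratic non-residue mod 131. As a residue in [0, p-1] the value is 130.
31^65 mod 131 = 130

130


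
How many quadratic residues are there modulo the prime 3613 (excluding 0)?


For prime p, the number of non-zero quadratic residues is (p-1)/2.
= (3613-1)/2
= 1806

1806


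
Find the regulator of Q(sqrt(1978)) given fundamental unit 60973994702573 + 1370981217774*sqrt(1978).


epsilon = 60973994702573 + 1370981217774*sqrt(1978)
= 1.2195e+14
R = ln(1.2195e+14)
= 32.4346

32.4346


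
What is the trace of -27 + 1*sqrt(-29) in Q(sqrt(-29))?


Tr(a + b*sqrt(d)) = (a + b*sqrt(d)) + (a - b*sqrt(d)) = 2a
= 2 * (-27)
= -54

-54


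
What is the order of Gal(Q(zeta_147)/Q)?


|Gal(Q(zeta_147)/Q)| = phi(147)
= 84

84


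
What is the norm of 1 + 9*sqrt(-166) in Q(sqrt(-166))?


N(a + b*sqrt(d)) = a^2 - d*b^2
= (1)^2 - (-166)*(9)^2
= 1 + 13446
= 13447

13447


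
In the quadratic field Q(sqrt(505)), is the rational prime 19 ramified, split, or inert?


K = Q(sqrt(505)). Since d mod 4 = 1, disc(K) = 505.
Check p | disc: 505 mod 19 = 11.
p does not divide disc. Compute Legendre symbol (d/p):
11^((19-1)/2) mod 19 = 1
(d/p) = 1, so p splits: (p) = P*P' with e=1, f=1, g=2.
Therefore p is split.

split


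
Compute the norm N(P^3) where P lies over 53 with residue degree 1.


N(P^a) = p^(a*f)
= 53^(3*1)
= 53^3
= 148877

148877


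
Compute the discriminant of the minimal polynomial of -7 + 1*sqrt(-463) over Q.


The element -7 + 1*sqrt(-463) has minimal polynomial:
x^2 + 14*x + 512
Discriminant = (14)^2 - 4*(512)
= 196 - 2048
= -1852

-1852


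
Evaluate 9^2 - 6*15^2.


x^2 - d*y^2
= 9^2 - 6*15^2
= 81 - 1350
= -1269

-1269


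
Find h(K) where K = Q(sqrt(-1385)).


K = Q(sqrt(-1385)). d mod 4 = 3, so D = disc(K) = 4d = -5540
h(K) equals the number of primitive reduced positive-definite forms (a, b, c) = a*x^2 + b*x*y + c*y^2 with b^2 - 4ac = D,
where reduced means |b| <= a <= c, with b >= 0 whenever |b| = a or a = c, and primitive means gcd(a, b, c) = 1.
Reduced forces 3a^2 <= |D| = 5540, so 1 <= a <= 42; b must have the parity of D, and c = (b^2 - D)/(4a) must be an integer >= a.
Enumerate a = 1..42, b in [-a, a]:
  a=1: (1, 0, 1385)  [1]
  a=2: (2, 2, 693)  [1]
  a=3: (3, -2, 462), (3, 2, 462)  [2]
  a=4: none
  a=5: (5, 0, 277)  [1]
  a=6: (6, -2, 231), (6, 2, 231)  [2]
  a=7: (7, -2, 198), (7, 2, 198)  [2]
  a=8: none
  a=9: (9, -2, 154), (9, 2, 154)  [2]
  a=10: (10, 10, 141)  [1]
  a=11: (11, -2, 126), (11, 2, 126)  [2]
  a=12..13: none
  a=14: (14, -2, 99), (14, 2, 99)  [2]
  a=15: (15, -10, 94), (15, 10, 94)  [2]
  a=16: none
  a=17: (17, -6, 82), (17, 6, 82)  [2]
  a=18: (18, -2, 77), (18, 2, 77)  [2]
  a=19..20: none
  a=21: (21, -16, 69), (21, -2, 66), (21, 2, 66), (21, 16, 69)  [4]
  a=22: (22, -2, 63), (22, 2, 63)  [2]
  a=23: (23, -16, 63), (23, 16, 63)  [2]
  a=24..26: none
  a=27: (27, -20, 55), (27, 20, 55)  [2]
  a=28: none
  a=29: (29, -12, 49), (29, 12, 49)  [2]
  a=30: (30, -10, 47), (30, 10, 47)  [2]
  a=31: (31, -28, 51), (31, 28, 51)  [2]
  a=32: none
  a=33: (33, -20, 45), (33, -2, 42), (33, 2, 42), (33, 20, 45)  [4]
  a=34: (34, -6, 41), (34, 6, 41)  [2]
  a=35: (35, -30, 46), (35, 30, 46)  [2]
  a=36: none
  a=37: (37, -26, 42), (37, 26, 42)  [2]
  a=38..42: none
Total reduced forms: 1 + 1 + 2 + 1 + 2 + 2 + 2 + 1 + 2 + 2 + 2 + 2 + 2 + 4 + 2 + 2 + 2 + 2 + 2 + 2 + 4 + 2 + 2 + 2 = 48
h = 48

48


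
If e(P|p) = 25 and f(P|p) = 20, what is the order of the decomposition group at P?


|D_P| = e * f
= 25 * 20
= 500

500


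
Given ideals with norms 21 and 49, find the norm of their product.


N(IJ) = N(I) * N(J)
= 21 * 49
= 1029

1029


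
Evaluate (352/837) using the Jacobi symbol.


Compute (352/837) via quadratic reciprocity:
  pull out 2: (2/837) = -1  (since 837 mod 8 = 5)
  pull out 2: (2/837) = -1  (since 837 mod 8 = 5)
  pull out 2: (2/837) = -1  (since 837 mod 8 = 5)
  pull out 2: (2/837) = -1  (since 837 mod 8 = 5)
  pull out 2: (2/837) = -1  (since 837 mod 8 = 5)
  reciprocity: (11/837) -> +(837/11)
  reduce: (1/11)
  (1/11) = 1
Product of signs = -1

-1


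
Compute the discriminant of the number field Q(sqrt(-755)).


For K = Q(sqrt(d)) with d squarefree: disc(K) = d if d = 1 mod 4, and disc(K) = 4d if d = 2 or 3 mod 4.
Here d = -755, and d mod 4 = 1.
d = 1 mod 4 (O_K = Z[(1+sqrt(d))/2]), so disc(K) = d = -755

-755


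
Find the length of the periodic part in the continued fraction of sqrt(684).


Run the CF algorithm for sqrt(684).
a_0 = floor(sqrt(684)) = 26; set m_0=0, q_0=1.
Recurrence: m' = q*a - m,  q' = (d - m'^2)/q,  a' = floor((a_0 + m')/q').
  step 1: m=26, q=8, a=6
  step 2: m=22, q=25, a=1
  step 3: m=3, q=27, a=1
  step 4: m=24, q=4, a=12
  step 5: m=24, q=27, a=1
  step 6: m=3, q=25, a=1
  step 7: m=22, q=8, a=6
  step 8: m=26, q=1, a=52
a_8 = 2*a_0 = 52, so the period closes here.
sqrt(684) = [26; 6, 1, 1, 12, 1, 1, 6, 52]
Period length = 8

8


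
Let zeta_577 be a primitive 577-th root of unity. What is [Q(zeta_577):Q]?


The degree equals Euler's totient phi(577).
577 = 577
phi(577) = 576

576


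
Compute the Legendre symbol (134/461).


p = 461 is prime, so compute (134/461) with the reciprocity algorithm (Jacobi-symbol steps: pull out 2s via (2/n), flip via reciprocity, reduce):
  pull out 2: (2/461) = -1  (since 461 mod 8 = 5)
  reciprocity: (67/461) -> +(461/67)
  reduce: (59/67)
  reciprocity: (59/67) -> -(67/59)
  reduce: (8/59)
  pull out 2: (2/59) = -1  (since 59 mod 8 = 3)
  pull out 2: (2/59) = -1  (since 59 mod 8 = 3)
  pull out 2: (2/59) = -1  (since 59 mod 8 = 3)
  (1/59) = 1
Product of signs = -1
(134/461) = -1

-1


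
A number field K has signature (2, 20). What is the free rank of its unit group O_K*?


By Dirichlet's unit theorem:
rank = r1 + r2 - 1
= 2 + 20 - 1
= 21

21


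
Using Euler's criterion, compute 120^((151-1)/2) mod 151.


p = 151 is prime and the exponent is (p-1)/2 = 75, so by Euler's criterion 120^75 = (120/151) = +1 or -1 mod 151.
Compute by square-and-multiply:
  75 = 64 + 8 + 2 + 1 (binary 1001011)
  Repeated squaring mod 151: 120^1 = 120, 120^2 = 55, 120^4 = 5, 120^8 = 25, 120^16 = 21, 120^32 = 139, 120^64 = 144
  120^75 = 120^64 * 120^8 * 120^2 * 120^1 = 144 * 25 * 55 * 120 mod 151
    144 * 25 = 3600 = 127 mod 151
    127 * 55 = 6985 = 39 mod 151
    39 * 120 = 4680 = 150 mod 151
  120^75 = 150 mod 151
Result 150 = p - 1 = -1 mod 151: 120 is a quadratic non-residue mod 151. As a residue in [0, p-1] the value is 150.
120^75 mod 151 = 150

150


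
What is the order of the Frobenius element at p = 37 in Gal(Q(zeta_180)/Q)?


The Frobenius at p in Gal(Q(zeta_n)/Q) = (Z/nZ)* is the class of p, so its order is ord_180(37), the smallest k >= 1 with 37^k = 1 mod 180.
n = 180 = 2^2 * 3^2 * 5, phi(180) = 48; the order divides phi(n).
Divisors of 48: 1, 2, 3, 4, 6, 8, 12, 16, 24, 48
Repeated squaring mod 180: 37^1 = 37, 37^2 = 109, 37^4 = 1, 37^8 = 1, 37^16 = 1, 37^32 = 1
Test divisors in increasing order:
  k=1: 37^1 = 37 mod 180
  k=2: 37^2 = 109 mod 180
  k=3: 37^3 = 109 * 37 = 73 mod 180
  k=4: 37^4 = 1 mod 180  <- first divisor giving 1
Order = 4

4


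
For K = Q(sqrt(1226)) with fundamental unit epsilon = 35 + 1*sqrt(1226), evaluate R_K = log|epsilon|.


epsilon = 35 + 1*sqrt(1226)
= 70.0143
R = ln(70.0143)
= 4.2487

4.2487


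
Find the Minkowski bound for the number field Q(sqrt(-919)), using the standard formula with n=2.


d = -919, d mod 4 = 1, so disc(K) = d = -919; |disc(K)| = 919
Imaginary quadratic field, so n = 2, s = r2 = 1, r1 = 0
M = (n!/n^n) * (4/pi)^s * sqrt(|disc(K)|) = (2!/2^2) * (4/pi)^1 * sqrt(919)
= 0.5 * 1.273240 * 30.315013
= 19.2991

19.2991


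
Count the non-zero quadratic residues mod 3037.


For prime p, the number of non-zero quadratic residues is (p-1)/2.
= (3037-1)/2
= 1518

1518


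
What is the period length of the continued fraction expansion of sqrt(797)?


Run the CF algorithm for sqrt(797).
a_0 = floor(sqrt(797)) = 28; set m_0=0, q_0=1.
Recurrence: m' = q*a - m,  q' = (d - m'^2)/q,  a' = floor((a_0 + m')/q').
  step 1: m=28, q=13, a=4
  step 2: m=24, q=17, a=3
  step 3: m=27, q=4, a=13
  step 4: m=25, q=43, a=1
  step 5: m=18, q=11, a=4
  step 6: m=26, q=11, a=4
  step 7: m=18, q=43, a=1
  step 8: m=25, q=4, a=13
  step 9: m=27, q=17, a=3
  step 10: m=24, q=13, a=4
  step 11: m=28, q=1, a=56
a_11 = 2*a_0 = 56, so the period closes here.
sqrt(797) = [28; 4, 3, 13, 1, 4, 4, 1, 13, 3, 4, 56]
Period length = 11

11


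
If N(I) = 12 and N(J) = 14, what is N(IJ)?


N(IJ) = N(I) * N(J)
= 12 * 14
= 168

168


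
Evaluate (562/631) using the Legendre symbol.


p = 631 is prime, so compute (562/631) with the reciprocity algorithm (Jacobi-symbol steps: pull out 2s via (2/n), flip via reciprocity, reduce):
  pull out 2: (2/631) = +1  (since 631 mod 8 = 7)
  reciprocity: (281/631) -> +(631/281)
  reduce: (69/281)
  reciprocity: (69/281) -> +(281/69)
  reduce: (5/69)
  reciprocity: (5/69) -> +(69/5)
  reduce: (4/5)
  pull out 2: (2/5) = -1  (since 5 mod 8 = 5)
  pull out 2: (2/5) = -1  (since 5 mod 8 = 5)
  (1/5) = 1
Product of signs = 1
(562/631) = 1

1


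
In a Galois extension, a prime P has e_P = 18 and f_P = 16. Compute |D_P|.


|D_P| = e * f
= 18 * 16
= 288

288


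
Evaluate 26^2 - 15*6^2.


x^2 - d*y^2
= 26^2 - 15*6^2
= 676 - 540
= 136

136


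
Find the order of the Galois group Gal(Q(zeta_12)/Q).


|Gal(Q(zeta_12)/Q)| = phi(12)
= 4

4


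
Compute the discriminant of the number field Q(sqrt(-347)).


For K = Q(sqrt(d)) with d squarefree: disc(K) = d if d = 1 mod 4, and disc(K) = 4d if d = 2 or 3 mod 4.
Here d = -347, and d mod 4 = 1.
d = 1 mod 4 (O_K = Z[(1+sqrt(d))/2]), so disc(K) = d = -347

-347


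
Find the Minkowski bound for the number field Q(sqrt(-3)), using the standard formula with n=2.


d = -3, d mod 4 = 1, so disc(K) = d = -3; |disc(K)| = 3
Imaginary quadratic field, so n = 2, s = r2 = 1, r1 = 0
M = (n!/n^n) * (4/pi)^s * sqrt(|disc(K)|) = (2!/2^2) * (4/pi)^1 * sqrt(3)
= 0.5 * 1.273240 * 1.732051
= 1.1027

1.1027


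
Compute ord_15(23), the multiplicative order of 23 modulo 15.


We want ord_15(23), the smallest k >= 1 with 23^k = 1 mod 15.
n = 15 = 3 * 5, phi(15) = 8; the order divides phi(n).
Divisors of 8: 1, 2, 4, 8
Repeated squaring mod 15: 23^1 = 8, 23^2 = 4, 23^4 = 1, 23^8 = 1
Test divisors in increasing order:
  k=1: 23^1 = 8 mod 15
  k=2: 23^2 = 4 mod 15
  k=4: 23^4 = 1 mod 15  <- first divisor giving 1
Order = 4

4


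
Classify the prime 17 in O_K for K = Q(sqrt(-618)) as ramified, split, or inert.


K = Q(sqrt(-618)). Since d mod 4 = 2, disc(K) = -2472.
Check p | disc: -2472 mod 17 = 10.
p does not divide disc. Compute Legendre symbol (d/p):
11^((17-1)/2) mod 17 = -1
(d/p) = -1, so p is inert: (p) stays prime with e=1, f=2, g=1.
Therefore p is inert.

inert


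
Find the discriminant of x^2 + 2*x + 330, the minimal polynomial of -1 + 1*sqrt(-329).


The element -1 + 1*sqrt(-329) has minimal polynomial:
x^2 + 2*x + 330
Discriminant = (2)^2 - 4*(330)
= 4 - 1320
= -1316

-1316


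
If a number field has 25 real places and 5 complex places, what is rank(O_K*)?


By Dirichlet's unit theorem:
rank = r1 + r2 - 1
= 25 + 5 - 1
= 29

29


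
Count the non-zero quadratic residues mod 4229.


For prime p, the number of non-zero quadratic residues is (p-1)/2.
= (4229-1)/2
= 2114

2114


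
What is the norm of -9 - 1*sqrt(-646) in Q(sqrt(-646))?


N(a + b*sqrt(d)) = a^2 - d*b^2
= (-9)^2 - (-646)*(-1)^2
= 81 + 646
= 727

727


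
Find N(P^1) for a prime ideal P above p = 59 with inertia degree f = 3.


N(P^a) = p^(a*f)
= 59^(1*3)
= 59^3
= 205379

205379


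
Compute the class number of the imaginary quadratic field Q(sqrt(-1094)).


K = Q(sqrt(-1094)). d mod 4 = 2, so D = disc(K) = 4d = -4376
h(K) equals the number of primitive reduced positive-definite forms (a, b, c) = a*x^2 + b*x*y + c*y^2 with b^2 - 4ac = D,
where reduced means |b| <= a <= c, with b >= 0 whenever |b| = a or a = c, and primitive means gcd(a, b, c) = 1.
Reduced forces 3a^2 <= |D| = 4376, so 1 <= a <= 38; b must have the parity of D, and c = (b^2 - D)/(4a) must be an integer >= a.
Enumerate a = 1..38, b in [-a, a]:
  a=1: (1, 0, 1094)  [1]
  a=2: (2, 0, 547)  [1]
  a=3: (3, -2, 365), (3, 2, 365)  [2]
  a=4: none
  a=5: (5, -2, 219), (5, 2, 219)  [2]
  a=6: (6, -4, 183), (6, 4, 183)  [2]
  a=7..8: none
  a=9: (9, -4, 122), (9, 4, 122)  [2]
  a=10: (10, -8, 111), (10, 8, 111)  [2]
  a=11..14: none
  a=15: (15, -8, 74), (15, -2, 73), (15, 2, 73), (15, 8, 74)  [4]
  a=16..17: none
  a=18: (18, -4, 61), (18, 4, 61)  [2]
  a=19..24: none
  a=25: (25, -18, 47), (25, 18, 47)  [2]
  a=26: none
  a=27: (27, -22, 45), (27, 22, 45)  [2]
  a=28..29: none
  a=30: (30, -28, 43), (30, -8, 37), (30, 8, 37), (30, 28, 43)  [4]
  a=31..38: none
Total reduced forms: 1 + 1 + 2 + 2 + 2 + 2 + 2 + 4 + 2 + 2 + 2 + 4 = 26
h = 26

26


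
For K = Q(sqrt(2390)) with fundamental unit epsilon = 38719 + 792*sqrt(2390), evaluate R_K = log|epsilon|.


epsilon = 38719 + 792*sqrt(2390)
= 77438.0000
R = ln(77438.0000)
= 11.2572

11.2572


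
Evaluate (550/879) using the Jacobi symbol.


Compute (550/879) via quadratic reciprocity:
  pull out 2: (2/879) = +1  (since 879 mod 8 = 7)
  reciprocity: (275/879) -> -(879/275)
  reduce: (54/275)
  pull out 2: (2/275) = -1  (since 275 mod 8 = 3)
  reciprocity: (27/275) -> -(275/27)
  reduce: (5/27)
  reciprocity: (5/27) -> +(27/5)
  reduce: (2/5)
  pull out 2: (2/5) = -1  (since 5 mod 8 = 5)
  (1/5) = 1
Product of signs = 1

1


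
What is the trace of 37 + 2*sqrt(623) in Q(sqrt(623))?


Tr(a + b*sqrt(d)) = (a + b*sqrt(d)) + (a - b*sqrt(d)) = 2a
= 2 * (37)
= 74

74


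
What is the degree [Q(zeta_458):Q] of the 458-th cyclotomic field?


The degree equals Euler's totient phi(458).
458 = 2 * 229
phi(458) = 228

228


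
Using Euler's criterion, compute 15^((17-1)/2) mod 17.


p = 17 is prime and the exponent is (p-1)/2 = 8, so by Euler's criterion 15^8 = (15/17) = +1 or -1 mod 17.
Compute by square-and-multiply:
  8 = 8 (binary 1000)
  Repeated squaring mod 17: 15^1 = 15, 15^2 = 4, 15^4 = 16, 15^8 = 1
  15^8 = 1 mod 17
Result 1: 15 is a quadratic residue mod 17.
15^8 mod 17 = 1

1


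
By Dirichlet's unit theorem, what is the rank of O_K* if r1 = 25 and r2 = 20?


By Dirichlet's unit theorem:
rank = r1 + r2 - 1
= 25 + 20 - 1
= 44

44


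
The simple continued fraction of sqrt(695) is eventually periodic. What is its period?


Run the CF algorithm for sqrt(695).
a_0 = floor(sqrt(695)) = 26; set m_0=0, q_0=1.
Recurrence: m' = q*a - m,  q' = (d - m'^2)/q,  a' = floor((a_0 + m')/q').
  step 1: m=26, q=19, a=2
  step 2: m=12, q=29, a=1
  step 3: m=17, q=14, a=3
  step 4: m=25, q=5, a=10
  step 5: m=25, q=14, a=3
  step 6: m=17, q=29, a=1
  step 7: m=12, q=19, a=2
  step 8: m=26, q=1, a=52
a_8 = 2*a_0 = 52, so the period closes here.
sqrt(695) = [26; 2, 1, 3, 10, 3, 1, 2, 52]
Period length = 8

8


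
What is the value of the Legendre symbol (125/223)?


p = 223 is prime, so compute (125/223) with the reciprocity algorithm (Jacobi-symbol steps: pull out 2s via (2/n), flip via reciprocity, reduce):
  reciprocity: (125/223) -> +(223/125)
  reduce: (98/125)
  pull out 2: (2/125) = -1  (since 125 mod 8 = 5)
  reciprocity: (49/125) -> +(125/49)
  reduce: (27/49)
  reciprocity: (27/49) -> +(49/27)
  reduce: (22/27)
  pull out 2: (2/27) = -1  (since 27 mod 8 = 3)
  reciprocity: (11/27) -> -(27/11)
  reduce: (5/11)
  reciprocity: (5/11) -> +(11/5)
  reduce: (1/5)
  (1/5) = 1
Product of signs = -1
(125/223) = -1

-1


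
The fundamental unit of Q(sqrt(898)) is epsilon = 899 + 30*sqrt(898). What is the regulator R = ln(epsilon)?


epsilon = 899 + 30*sqrt(898)
= 1797.9994
R = ln(1797.9994)
= 7.4944

7.4944


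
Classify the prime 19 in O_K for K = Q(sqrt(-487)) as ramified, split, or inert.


K = Q(sqrt(-487)). Since d mod 4 = 1, disc(K) = -487.
Check p | disc: -487 mod 19 = 7.
p does not divide disc. Compute Legendre symbol (d/p):
7^((19-1)/2) mod 19 = 1
(d/p) = 1, so p splits: (p) = P*P' with e=1, f=1, g=2.
Therefore p is split.

split


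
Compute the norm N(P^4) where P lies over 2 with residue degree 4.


N(P^a) = p^(a*f)
= 2^(4*4)
= 2^16
= 65536

65536


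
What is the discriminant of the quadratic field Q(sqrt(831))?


For K = Q(sqrt(d)) with d squarefree: disc(K) = d if d = 1 mod 4, and disc(K) = 4d if d = 2 or 3 mod 4.
Here d = 831, and d mod 4 = 3.
d = 3 mod 4, not 1 (O_K = Z[sqrt(d)]), so disc(K) = 4d = 4 * (831) = 3324

3324


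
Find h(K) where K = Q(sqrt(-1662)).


K = Q(sqrt(-1662)). d mod 4 = 2, so D = disc(K) = 4d = -6648
h(K) equals the number of primitive reduced positive-definite forms (a, b, c) = a*x^2 + b*x*y + c*y^2 with b^2 - 4ac = D,
where reduced means |b| <= a <= c, with b >= 0 whenever |b| = a or a = c, and primitive means gcd(a, b, c) = 1.
Reduced forces 3a^2 <= |D| = 6648, so 1 <= a <= 47; b must have the parity of D, and c = (b^2 - D)/(4a) must be an integer >= a.
Enumerate a = 1..47, b in [-a, a]:
  a=1: (1, 0, 1662)  [1]
  a=2: (2, 0, 831)  [1]
  a=3: (3, 0, 554)  [1]
  a=4..5: none
  a=6: (6, 0, 277)  [1]
  a=7: (7, -4, 238), (7, 4, 238)  [2]
  a=8..13: none
  a=14: (14, -4, 119), (14, 4, 119)  [2]
  a=15..16: none
  a=17: (17, -4, 98), (17, 4, 98)  [2]
  a=18..20: none
  a=21: (21, -18, 83), (21, 18, 83)  [2]
  a=22..28: none
  a=29: (29, -14, 59), (29, 14, 59)  [2]
  a=30..33: none
  a=34: (34, -4, 49), (34, 4, 49)  [2]
  a=35..36: none
  a=37: (37, -30, 51), (37, 30, 51)  [2]
  a=38..41: none
  a=42: (42, -24, 43), (42, 24, 43)  [2]
  a=43..47: none
Total reduced forms: 1 + 1 + 1 + 1 + 2 + 2 + 2 + 2 + 2 + 2 + 2 + 2 = 20
h = 20

20


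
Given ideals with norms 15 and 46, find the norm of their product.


N(IJ) = N(I) * N(J)
= 15 * 46
= 690

690


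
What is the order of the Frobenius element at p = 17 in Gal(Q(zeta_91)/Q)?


The Frobenius at p in Gal(Q(zeta_n)/Q) = (Z/nZ)* is the class of p, so its order is ord_91(17), the smallest k >= 1 with 17^k = 1 mod 91.
n = 91 = 7 * 13, phi(91) = 72; the order divides phi(n).
Divisors of 72: 1, 2, 3, 4, 6, 8, 9, 12, 18, 24, 36, 72
Repeated squaring mod 91: 17^1 = 17, 17^2 = 16, 17^4 = 74, 17^8 = 16, 17^16 = 74, 17^32 = 16, 17^64 = 74
Test divisors in increasing order:
  k=1: 17^1 = 17 mod 91
  k=2: 17^2 = 16 mod 91
  k=3: 17^3 = 16 * 17 = 90 mod 91
  k=4: 17^4 = 74 mod 91
  k=6: 17^6 = 74 * 16 = 1 mod 91  <- first divisor giving 1
Order = 6

6


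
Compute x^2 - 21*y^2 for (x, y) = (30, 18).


x^2 - d*y^2
= 30^2 - 21*18^2
= 900 - 6804
= -5904

-5904


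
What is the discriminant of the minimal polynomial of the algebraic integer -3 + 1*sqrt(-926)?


The element -3 + 1*sqrt(-926) has minimal polynomial:
x^2 + 6*x + 935
Discriminant = (6)^2 - 4*(935)
= 36 - 3740
= -3704

-3704


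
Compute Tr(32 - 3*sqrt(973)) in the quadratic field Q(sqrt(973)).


Tr(a + b*sqrt(d)) = (a + b*sqrt(d)) + (a - b*sqrt(d)) = 2a
= 2 * (32)
= 64

64


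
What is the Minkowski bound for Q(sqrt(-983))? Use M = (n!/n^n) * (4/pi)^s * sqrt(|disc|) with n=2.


d = -983, d mod 4 = 1, so disc(K) = d = -983; |disc(K)| = 983
Imaginary quadratic field, so n = 2, s = r2 = 1, r1 = 0
M = (n!/n^n) * (4/pi)^s * sqrt(|disc(K)|) = (2!/2^2) * (4/pi)^1 * sqrt(983)
= 0.5 * 1.273240 * 31.352831
= 19.9598

19.9598


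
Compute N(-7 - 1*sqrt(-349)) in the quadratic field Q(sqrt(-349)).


N(a + b*sqrt(d)) = a^2 - d*b^2
= (-7)^2 - (-349)*(-1)^2
= 49 + 349
= 398

398


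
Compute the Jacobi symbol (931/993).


Compute (931/993) via quadratic reciprocity:
  reciprocity: (931/993) -> +(993/931)
  reduce: (62/931)
  pull out 2: (2/931) = -1  (since 931 mod 8 = 3)
  reciprocity: (31/931) -> -(931/31)
  reduce: (1/31)
  (1/31) = 1
Product of signs = 1

1


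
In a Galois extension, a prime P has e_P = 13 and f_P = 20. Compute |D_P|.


|D_P| = e * f
= 13 * 20
= 260

260


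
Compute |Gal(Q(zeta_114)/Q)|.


|Gal(Q(zeta_114)/Q)| = phi(114)
= 36

36


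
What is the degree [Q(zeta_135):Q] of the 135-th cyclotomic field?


The degree equals Euler's totient phi(135).
135 = 3^3 * 5
phi(135) = 72

72


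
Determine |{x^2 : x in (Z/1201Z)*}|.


For prime p, the number of non-zero quadratic residues is (p-1)/2.
= (1201-1)/2
= 600

600


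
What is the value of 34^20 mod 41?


p = 41 is prime and the exponent is (p-1)/2 = 20, so by Euler's criterion 34^20 = (34/41) = +1 or -1 mod 41.
Compute by square-and-multiply:
  20 = 16 + 4 (binary 10100)
  Repeated squaring mod 41: 34^1 = 34, 34^2 = 8, 34^4 = 23, 34^8 = 37, 34^16 = 16
  34^20 = 34^16 * 34^4 = 16 * 23 mod 41
    16 * 23 = 368 = 40 mod 41
  34^20 = 40 mod 41
Result 40 = p - 1 = -1 mod 41: 34 is a quadratic non-residue mod 41. As a residue in [0, p-1] the value is 40.
34^20 mod 41 = 40

40


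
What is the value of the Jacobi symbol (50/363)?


Compute (50/363) via quadratic reciprocity:
  pull out 2: (2/363) = -1  (since 363 mod 8 = 3)
  reciprocity: (25/363) -> +(363/25)
  reduce: (13/25)
  reciprocity: (13/25) -> +(25/13)
  reduce: (12/13)
  pull out 2: (2/13) = -1  (since 13 mod 8 = 5)
  pull out 2: (2/13) = -1  (since 13 mod 8 = 5)
  reciprocity: (3/13) -> +(13/3)
  reduce: (1/3)
  (1/3) = 1
Product of signs = -1

-1


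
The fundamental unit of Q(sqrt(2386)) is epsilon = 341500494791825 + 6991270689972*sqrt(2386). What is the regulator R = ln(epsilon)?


epsilon = 341500494791825 + 6991270689972*sqrt(2386)
= 6.8300e+14
R = ln(6.8300e+14)
= 34.1575

34.1575


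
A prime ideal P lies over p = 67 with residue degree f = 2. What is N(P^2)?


N(P^a) = p^(a*f)
= 67^(2*2)
= 67^4
= 20151121

20151121


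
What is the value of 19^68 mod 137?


p = 137 is prime and the exponent is (p-1)/2 = 68, so by Euler's criterion 19^68 = (19/137) = +1 or -1 mod 137.
Compute by square-and-multiply:
  68 = 64 + 4 (binary 1000100)
  Repeated squaring mod 137: 19^1 = 19, 19^2 = 87, 19^4 = 34, 19^8 = 60, 19^16 = 38, 19^32 = 74, 19^64 = 133
  19^68 = 19^64 * 19^4 = 133 * 34 mod 137
    133 * 34 = 4522 = 1 mod 137
  19^68 = 1 mod 137
Result 1: 19 is a quadratic residue mod 137.
19^68 mod 137 = 1

1


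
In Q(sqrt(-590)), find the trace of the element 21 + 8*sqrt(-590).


Tr(a + b*sqrt(d)) = (a + b*sqrt(d)) + (a - b*sqrt(d)) = 2a
= 2 * (21)
= 42

42


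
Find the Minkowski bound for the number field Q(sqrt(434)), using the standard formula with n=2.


d = 434, d mod 4 = 2, so disc(K) = 4d = 1736; |disc(K)| = 1736
Real quadratic field, so n = 2, s = r2 = 0, r1 = 2
M = (n!/n^n) * (4/pi)^s * sqrt(|disc(K)|) = (2!/2^2) * (4/pi)^0 * sqrt(1736)
= 0.5 * 1.000000 * 41.665333
= 20.8327

20.8327


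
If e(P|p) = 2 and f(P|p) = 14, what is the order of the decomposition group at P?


|D_P| = e * f
= 2 * 14
= 28

28


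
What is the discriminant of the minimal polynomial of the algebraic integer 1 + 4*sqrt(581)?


The element 1 + 4*sqrt(581) has minimal polynomial:
x^2 - 2*x - 9295
Discriminant = (-2)^2 - 4*(-9295)
= 4 + 37180
= 37184

37184


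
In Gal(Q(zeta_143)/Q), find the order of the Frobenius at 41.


The Frobenius at p in Gal(Q(zeta_n)/Q) = (Z/nZ)* is the class of p, so its order is ord_143(41), the smallest k >= 1 with 41^k = 1 mod 143.
n = 143 = 11 * 13, phi(143) = 120; the order divides phi(n).
Divisors of 120: 1, 2, 3, 4, 5, 6, 8, 10, 12, 15, 20, 24, 30, 40, 60, 120
Repeated squaring mod 143: 41^1 = 41, 41^2 = 108, 41^4 = 81, 41^8 = 126, 41^16 = 3, 41^32 = 9, 41^64 = 81
Test divisors in increasing order:
  k=1: 41^1 = 41 mod 143
  k=2: 41^2 = 108 mod 143
  k=3: 41^3 = 108 * 41 = 138 mod 143
  k=4: 41^4 = 81 mod 143
  k=5: 41^5 = 81 * 41 = 32 mod 143
  k=6: 41^6 = 81 * 108 = 25 mod 143
  k=8: 41^8 = 126 mod 143
  k=10: 41^10 = 126 * 108 = 23 mod 143
  k=12: 41^12 = 126 * 81 = 53 mod 143
  k=15: 41^15 = 126 * 81 * 108 * 41 = 21 mod 143
  k=20: 41^20 = 3 * 81 = 100 mod 143
  k=24: 41^24 = 3 * 126 = 92 mod 143
  k=30: 41^30 = 3 * 126 * 81 * 108 = 12 mod 143
  k=40: 41^40 = 9 * 126 = 133 mod 143
  k=60: 41^60 = 9 * 3 * 126 * 81 = 1 mod 143  <- first divisor giving 1
Order = 60

60


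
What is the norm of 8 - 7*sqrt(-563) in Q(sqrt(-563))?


N(a + b*sqrt(d)) = a^2 - d*b^2
= (8)^2 - (-563)*(-7)^2
= 64 + 27587
= 27651

27651


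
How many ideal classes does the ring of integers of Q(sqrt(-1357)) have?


K = Q(sqrt(-1357)). d mod 4 = 3, so D = disc(K) = 4d = -5428
h(K) equals the number of primitive reduced positive-definite forms (a, b, c) = a*x^2 + b*x*y + c*y^2 with b^2 - 4ac = D,
where reduced means |b| <= a <= c, with b >= 0 whenever |b| = a or a = c, and primitive means gcd(a, b, c) = 1.
Reduced forces 3a^2 <= |D| = 5428, so 1 <= a <= 42; b must have the parity of D, and c = (b^2 - D)/(4a) must be an integer >= a.
Enumerate a = 1..42, b in [-a, a]:
  a=1: (1, 0, 1357)  [1]
  a=2: (2, 2, 679)  [1]
  a=3..6: none
  a=7: (7, -2, 194), (7, 2, 194)  [2]
  a=8..13: none
  a=14: (14, -2, 97), (14, 2, 97)  [2]
  a=15..18: none
  a=19: (19, -14, 74), (19, 14, 74)  [2]
  a=20..22: none
  a=23: (23, 0, 59)  [1]
  a=24..28: none
  a=29: (29, -16, 49), (29, 16, 49)  [2]
  a=30: none
  a=31: (31, -20, 47), (31, 20, 47)  [2]
  a=32..36: none
  a=37: (37, -14, 38), (37, 14, 38)  [2]
  a=38..40: none
  a=41: (41, 36, 41)  [1]
  a=42: none
Total reduced forms: 1 + 1 + 2 + 2 + 2 + 1 + 2 + 2 + 2 + 1 = 16
h = 16

16


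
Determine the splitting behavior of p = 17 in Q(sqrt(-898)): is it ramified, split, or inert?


K = Q(sqrt(-898)). Since d mod 4 = 2, disc(K) = -3592.
Check p | disc: -3592 mod 17 = 12.
p does not divide disc. Compute Legendre symbol (d/p):
3^((17-1)/2) mod 17 = -1
(d/p) = -1, so p is inert: (p) stays prime with e=1, f=2, g=1.
Therefore p is inert.

inert


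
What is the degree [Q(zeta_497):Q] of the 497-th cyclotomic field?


The degree equals Euler's totient phi(497).
497 = 7 * 71
phi(497) = 420

420


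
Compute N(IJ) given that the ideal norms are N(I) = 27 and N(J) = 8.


N(IJ) = N(I) * N(J)
= 27 * 8
= 216

216


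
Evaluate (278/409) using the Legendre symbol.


p = 409 is prime, so compute (278/409) with the reciprocity algorithm (Jacobi-symbol steps: pull out 2s via (2/n), flip via reciprocity, reduce):
  pull out 2: (2/409) = +1  (since 409 mod 8 = 1)
  reciprocity: (139/409) -> +(409/139)
  reduce: (131/139)
  reciprocity: (131/139) -> -(139/131)
  reduce: (8/131)
  pull out 2: (2/131) = -1  (since 131 mod 8 = 3)
  pull out 2: (2/131) = -1  (since 131 mod 8 = 3)
  pull out 2: (2/131) = -1  (since 131 mod 8 = 3)
  (1/131) = 1
Product of signs = 1
(278/409) = 1

1


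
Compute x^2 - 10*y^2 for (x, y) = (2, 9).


x^2 - d*y^2
= 2^2 - 10*9^2
= 4 - 810
= -806

-806


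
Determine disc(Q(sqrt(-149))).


For K = Q(sqrt(d)) with d squarefree: disc(K) = d if d = 1 mod 4, and disc(K) = 4d if d = 2 or 3 mod 4.
Here d = -149, and d mod 4 = 3.
d = 3 mod 4, not 1 (O_K = Z[sqrt(d)]), so disc(K) = 4d = 4 * (-149) = -596

-596


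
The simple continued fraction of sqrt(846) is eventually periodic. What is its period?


Run the CF algorithm for sqrt(846).
a_0 = floor(sqrt(846)) = 29; set m_0=0, q_0=1.
Recurrence: m' = q*a - m,  q' = (d - m'^2)/q,  a' = floor((a_0 + m')/q').
  step 1: m=29, q=5, a=11
  step 2: m=26, q=34, a=1
  step 3: m=8, q=23, a=1
  step 4: m=15, q=27, a=1
  step 5: m=12, q=26, a=1
  step 6: m=14, q=25, a=1
  step 7: m=11, q=29, a=1
  step 8: m=18, q=18, a=2
  step 9: m=18, q=29, a=1
  step 10: m=11, q=25, a=1
  step 11: m=14, q=26, a=1
  step 12: m=12, q=27, a=1
  step 13: m=15, q=23, a=1
  step 14: m=8, q=34, a=1
  step 15: m=26, q=5, a=11
  step 16: m=29, q=1, a=58
a_16 = 2*a_0 = 58, so the period closes here.
sqrt(846) = [29; 11, 1, 1, 1, 1, 1, 1, 2, 1, 1, 1, 1, 1, 1, 11, 58]
Period length = 16

16


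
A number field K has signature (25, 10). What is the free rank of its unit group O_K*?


By Dirichlet's unit theorem:
rank = r1 + r2 - 1
= 25 + 10 - 1
= 34

34
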